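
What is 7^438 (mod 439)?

1

7^1 ≡ 7 (mod 439)
7^2 ≡ 7^2 = 49 ≡ 49 (mod 439)
7^4 ≡ 49^2 = 2401 ≡ 206 (mod 439)
7^8 ≡ 206^2 = 42436 ≡ 292 (mod 439)
7^16 ≡ 292^2 = 85264 ≡ 98 (mod 439)
7^32 ≡ 98^2 = 9604 ≡ 385 (mod 439)
7^64 ≡ 385^2 = 148225 ≡ 282 (mod 439)
7^128 ≡ 282^2 = 79524 ≡ 65 (mod 439)
7^256 ≡ 65^2 = 4225 ≡ 274 (mod 439)
438 = 256 + 128 + 32 + 16 + 4 + 2 in binary powers of 2.
So 7^438 ≡ 274 · 65 · 385 · 98 · 206 · 49 ≡ 1 (mod 439).
Since the result is 1, base 7 gives no evidence that 439 is composite.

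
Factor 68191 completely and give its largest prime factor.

97

68191 = 19 · 3589
3589 = 37 · 97
97 is prime.
So 68191 = 19 · 37 · 97; the largest prime factor is 97.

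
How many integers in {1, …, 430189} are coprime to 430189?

Factor: 430189 = 71 · 73 · 83.
φ(430189) = (71−1) · (73−1) · (83−1) = 70 · 72 · 82 = 413280.

413280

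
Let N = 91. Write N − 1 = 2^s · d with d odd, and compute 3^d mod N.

27

91 − 1 = 90 = 2^1 · 45, so d = 45.
3^1 ≡ 3 (mod 91)
3^2 ≡ 3^2 = 9 ≡ 9 (mod 91)
3^4 ≡ 9^2 = 81 ≡ 81 (mod 91)
3^8 ≡ 81^2 = 6561 ≡ 9 (mod 91)
3^16 ≡ 9^2 = 81 ≡ 81 (mod 91)
3^32 ≡ 81^2 = 6561 ≡ 9 (mod 91)
45 = 32 + 8 + 4 + 1 in binary powers of 2.
So 3^45 ≡ 9 · 9 · 81 · 3 ≡ 27 (mod 91).
Squaring chain: 27; never reaches −1, so base 3 is a Miller–Rabin witness that 91 is composite.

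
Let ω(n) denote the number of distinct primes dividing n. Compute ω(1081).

2

1081 = 23 · 47
1081 = 23 · 47, which has 2 distinct prime factors.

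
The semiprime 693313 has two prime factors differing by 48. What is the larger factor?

Since p = q + 48, we have 693313 = q(q + 48), so q² + 48q − 693313 = 0.
Discriminant: 48² + 4·693313 = 2304 + 2773252 = 2775556; √2775556 = 1666.
q = (−48 + 1666)/2 = 809, and p = q + 48 = 857.
Check: 809 · 857 = 693313.

857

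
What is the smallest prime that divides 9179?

67

9179 is odd.
Digit sum 26, not divisible by 3.
Ends in 9: not divisible by 5.
7: 9179 = 7·1311 + 2
11: 9179 = 11·834 + 5
13: 9179 = 13·706 + 1
17: 9179 = 17·539 + 16
19: 9179 = 19·483 + 2
23: 9179 = 23·399 + 2
29: 9179 = 29·316 + 15
31: 9179 = 31·296 + 3
37: 9179 = 37·248 + 3
41: 9179 = 41·223 + 36
43: 9179 = 43·213 + 20
47: 9179 = 47·195 + 14
53: 9179 = 53·173 + 10
59: 9179 = 59·155 + 34
61: 9179 = 61·150 + 29
67: 9179 = 67·137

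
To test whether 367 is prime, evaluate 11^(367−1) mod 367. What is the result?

1

11^1 ≡ 11 (mod 367)
11^2 ≡ 11^2 = 121 ≡ 121 (mod 367)
11^4 ≡ 121^2 = 14641 ≡ 328 (mod 367)
11^8 ≡ 328^2 = 107584 ≡ 53 (mod 367)
11^16 ≡ 53^2 = 2809 ≡ 240 (mod 367)
11^32 ≡ 240^2 = 57600 ≡ 348 (mod 367)
11^64 ≡ 348^2 = 121104 ≡ 361 (mod 367)
11^128 ≡ 361^2 = 130321 ≡ 36 (mod 367)
11^256 ≡ 36^2 = 1296 ≡ 195 (mod 367)
366 = 256 + 64 + 32 + 8 + 4 + 2 in binary powers of 2.
So 11^366 ≡ 195 · 361 · 348 · 53 · 328 · 121 ≡ 1 (mod 367).
Since the result is 1, base 11 gives no evidence that 367 is composite.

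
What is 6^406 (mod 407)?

258

6^1 ≡ 6 (mod 407)
6^2 ≡ 6^2 = 36 ≡ 36 (mod 407)
6^4 ≡ 36^2 = 1296 ≡ 75 (mod 407)
6^8 ≡ 75^2 = 5625 ≡ 334 (mod 407)
6^16 ≡ 334^2 = 111556 ≡ 38 (mod 407)
6^32 ≡ 38^2 = 1444 ≡ 223 (mod 407)
6^64 ≡ 223^2 = 49729 ≡ 75 (mod 407)
6^128 ≡ 75^2 = 5625 ≡ 334 (mod 407)
6^256 ≡ 334^2 = 111556 ≡ 38 (mod 407)
406 = 256 + 128 + 16 + 4 + 2 in binary powers of 2.
So 6^406 ≡ 38 · 334 · 38 · 75 · 36 ≡ 258 (mod 407).
Since 258 ≠ 1, base 6 is a Fermat witness: 407 is composite.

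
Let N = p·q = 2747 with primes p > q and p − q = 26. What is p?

Since p = q + 26, we have 2747 = q(q + 26), so q² + 26q − 2747 = 0.
Discriminant: 26² + 4·2747 = 676 + 10988 = 11664; √11664 = 108.
q = (−26 + 108)/2 = 41, and p = q + 26 = 67.
Check: 41 · 67 = 2747.

67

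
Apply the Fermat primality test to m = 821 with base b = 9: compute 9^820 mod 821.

1

9^1 ≡ 9 (mod 821)
9^2 ≡ 9^2 = 81 ≡ 81 (mod 821)
9^4 ≡ 81^2 = 6561 ≡ 814 (mod 821)
9^8 ≡ 814^2 = 662596 ≡ 49 (mod 821)
9^16 ≡ 49^2 = 2401 ≡ 759 (mod 821)
9^32 ≡ 759^2 = 576081 ≡ 560 (mod 821)
9^64 ≡ 560^2 = 313600 ≡ 799 (mod 821)
9^128 ≡ 799^2 = 638401 ≡ 484 (mod 821)
9^256 ≡ 484^2 = 234256 ≡ 271 (mod 821)
9^512 ≡ 271^2 = 73441 ≡ 372 (mod 821)
820 = 512 + 256 + 32 + 16 + 4 in binary powers of 2.
So 9^820 ≡ 372 · 271 · 560 · 759 · 814 ≡ 1 (mod 821).
Since the result is 1, base 9 gives no evidence that 821 is composite.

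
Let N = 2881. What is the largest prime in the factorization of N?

67

2881 = 43 · 67
67 is prime.
So 2881 = 43 · 67; the largest prime factor is 67.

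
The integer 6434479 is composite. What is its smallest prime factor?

67

6434479 is odd.
Digit sum 37, not divisible by 3.
Ends in 9: not divisible by 5.
7: 6434479 = 7·919211 + 2
11: 6434479 = 11·584952 + 7
13: 6434479 = 13·494959 + 12
17: 6434479 = 17·378498 + 13
19: 6434479 = 19·338656 + 15
23: 6434479 = 23·279759 + 22
29: 6434479 = 29·221878 + 17
31: 6434479 = 31·207563 + 26
37: 6434479 = 37·173904 + 31
41: 6434479 = 41·156938 + 21
43: 6434479 = 43·149639 + 2
47: 6434479 = 47·136903 + 38
53: 6434479 = 53·121405 + 14
59: 6434479 = 59·109058 + 57
61: 6434479 = 61·105483 + 16
67: 6434479 = 67·96037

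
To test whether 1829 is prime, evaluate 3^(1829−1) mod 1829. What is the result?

534

3^1 ≡ 3 (mod 1829)
3^2 ≡ 3^2 = 9 ≡ 9 (mod 1829)
3^4 ≡ 9^2 = 81 ≡ 81 (mod 1829)
3^8 ≡ 81^2 = 6561 ≡ 1074 (mod 1829)
3^16 ≡ 1074^2 = 1153476 ≡ 1206 (mod 1829)
3^32 ≡ 1206^2 = 1454436 ≡ 381 (mod 1829)
3^64 ≡ 381^2 = 145161 ≡ 670 (mod 1829)
3^128 ≡ 670^2 = 448900 ≡ 795 (mod 1829)
3^256 ≡ 795^2 = 632025 ≡ 1020 (mod 1829)
3^512 ≡ 1020^2 = 1040400 ≡ 1528 (mod 1829)
3^1024 ≡ 1528^2 = 2334784 ≡ 980 (mod 1829)
1828 = 1024 + 512 + 256 + 32 + 4 in binary powers of 2.
So 3^1828 ≡ 980 · 1528 · 1020 · 381 · 81 ≡ 534 (mod 1829).
Since 534 ≠ 1, base 3 is a Fermat witness: 1829 is composite.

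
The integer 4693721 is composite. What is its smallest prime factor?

41

4693721 is odd.
Digit sum 32, not divisible by 3.
Ends in 1: not divisible by 5.
7: 4693721 = 7·670531 + 4
11: 4693721 = 11·426701 + 10
13: 4693721 = 13·361055 + 6
17: 4693721 = 17·276101 + 4
19: 4693721 = 19·247037 + 18
23: 4693721 = 23·204074 + 19
29: 4693721 = 29·161852 + 13
31: 4693721 = 31·151410 + 11
37: 4693721 = 37·126857 + 12
41: 4693721 = 41·114481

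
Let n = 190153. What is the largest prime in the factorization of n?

83

190153 = 29 · 6557
6557 = 79 · 83
83 is prime.
So 190153 = 29 · 79 · 83; the largest prime factor is 83.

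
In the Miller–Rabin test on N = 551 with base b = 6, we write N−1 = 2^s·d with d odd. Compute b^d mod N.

551 − 1 = 550 = 2^1 · 275, so d = 275.
6^1 ≡ 6 (mod 551)
6^2 ≡ 6^2 = 36 ≡ 36 (mod 551)
6^4 ≡ 36^2 = 1296 ≡ 194 (mod 551)
6^8 ≡ 194^2 = 37636 ≡ 168 (mod 551)
6^16 ≡ 168^2 = 28224 ≡ 123 (mod 551)
6^32 ≡ 123^2 = 15129 ≡ 252 (mod 551)
6^64 ≡ 252^2 = 63504 ≡ 139 (mod 551)
6^128 ≡ 139^2 = 19321 ≡ 36 (mod 551)
6^256 ≡ 36^2 = 1296 ≡ 194 (mod 551)
275 = 256 + 16 + 2 + 1 in binary powers of 2.
So 6^275 ≡ 194 · 123 · 36 · 6 ≡ 138 (mod 551).
Squaring chain: 138; never reaches −1, so base 6 is a Miller–Rabin witness that 551 is composite.

138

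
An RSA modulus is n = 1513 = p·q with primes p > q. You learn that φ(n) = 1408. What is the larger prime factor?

89

φ(n) = (p−1)(q−1) = n − (p+q) + 1, so p + q = 1513 − 1408 + 1 = 106.
p and q are the roots of t² − 106t + 1513 = 0.
Discriminant: 106² − 4·1513 = 11236 − 6052 = 5184; √5184 = 72.
q = (106 − 72)/2 = 17, p = (106 + 72)/2 = 89.
Check: 17 · 89 = 1513.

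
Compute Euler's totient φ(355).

280

Factor: 355 = 5 · 71.
φ(355) = (5−1) · (71−1) = 4 · 70 = 280.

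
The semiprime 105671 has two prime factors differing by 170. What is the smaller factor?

Since p = q + 170, we have 105671 = q(q + 170), so q² + 170q − 105671 = 0.
Discriminant: 170² + 4·105671 = 28900 + 422684 = 451584; √451584 = 672.
q = (−170 + 672)/2 = 251, and p = q + 170 = 421.
Check: 251 · 421 = 105671.

251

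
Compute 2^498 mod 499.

2^1 ≡ 2 (mod 499)
2^2 ≡ 2^2 = 4 ≡ 4 (mod 499)
2^4 ≡ 4^2 = 16 ≡ 16 (mod 499)
2^8 ≡ 16^2 = 256 ≡ 256 (mod 499)
2^16 ≡ 256^2 = 65536 ≡ 167 (mod 499)
2^32 ≡ 167^2 = 27889 ≡ 444 (mod 499)
2^64 ≡ 444^2 = 197136 ≡ 31 (mod 499)
2^128 ≡ 31^2 = 961 ≡ 462 (mod 499)
2^256 ≡ 462^2 = 213444 ≡ 371 (mod 499)
498 = 256 + 128 + 64 + 32 + 16 + 2 in binary powers of 2.
So 2^498 ≡ 371 · 462 · 31 · 444 · 167 · 4 ≡ 1 (mod 499).
Since the result is 1, base 2 gives no evidence that 499 is composite.

1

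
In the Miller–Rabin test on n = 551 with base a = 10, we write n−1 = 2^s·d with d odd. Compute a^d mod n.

551 − 1 = 550 = 2^1 · 275, so d = 275.
10^1 ≡ 10 (mod 551)
10^2 ≡ 10^2 = 100 ≡ 100 (mod 551)
10^4 ≡ 100^2 = 10000 ≡ 82 (mod 551)
10^8 ≡ 82^2 = 6724 ≡ 112 (mod 551)
10^16 ≡ 112^2 = 12544 ≡ 422 (mod 551)
10^32 ≡ 422^2 = 178084 ≡ 111 (mod 551)
10^64 ≡ 111^2 = 12321 ≡ 199 (mod 551)
10^128 ≡ 199^2 = 39601 ≡ 480 (mod 551)
10^256 ≡ 480^2 = 230400 ≡ 82 (mod 551)
275 = 256 + 16 + 2 + 1 in binary powers of 2.
So 10^275 ≡ 82 · 422 · 100 · 10 ≡ 98 (mod 551).
Squaring chain: 98; never reaches −1, so base 10 is a Miller–Rabin witness that 551 is composite.

98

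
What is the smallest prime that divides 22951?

59

22951 is odd.
Digit sum 19, not divisible by 3.
Ends in 1: not divisible by 5.
7: 22951 = 7·3278 + 5
11: 22951 = 11·2086 + 5
13: 22951 = 13·1765 + 6
17: 22951 = 17·1350 + 1
19: 22951 = 19·1207 + 18
23: 22951 = 23·997 + 20
29: 22951 = 29·791 + 12
31: 22951 = 31·740 + 11
37: 22951 = 37·620 + 11
41: 22951 = 41·559 + 32
43: 22951 = 43·533 + 32
47: 22951 = 47·488 + 15
53: 22951 = 53·433 + 2
59: 22951 = 59·389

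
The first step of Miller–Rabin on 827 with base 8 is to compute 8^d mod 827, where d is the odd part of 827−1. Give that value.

827 − 1 = 826 = 2^1 · 413, so d = 413.
8^1 ≡ 8 (mod 827)
8^2 ≡ 8^2 = 64 ≡ 64 (mod 827)
8^4 ≡ 64^2 = 4096 ≡ 788 (mod 827)
8^8 ≡ 788^2 = 620944 ≡ 694 (mod 827)
8^16 ≡ 694^2 = 481636 ≡ 322 (mod 827)
8^32 ≡ 322^2 = 103684 ≡ 309 (mod 827)
8^64 ≡ 309^2 = 95481 ≡ 376 (mod 827)
8^128 ≡ 376^2 = 141376 ≡ 786 (mod 827)
8^256 ≡ 786^2 = 617796 ≡ 27 (mod 827)
413 = 256 + 128 + 16 + 8 + 4 + 1 in binary powers of 2.
So 8^413 ≡ 27 · 786 · 322 · 694 · 788 · 8 ≡ 826 (mod 827).
Since 8^d ≡ 826 (mod 827), base 8 does not prove 827 composite.

826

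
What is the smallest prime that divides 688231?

688231 is odd.
Digit sum 28, not divisible by 3.
Ends in 1: not divisible by 5.
7: 688231 = 7·98318 + 5
11: 688231 = 11·62566 + 5
13: 688231 = 13·52940 + 11
17: 688231 = 17·40484 + 3
19: 688231 = 19·36222 + 13
23: 688231 = 23·29923 + 2
29: 688231 = 29·23732 + 3
31: 688231 = 31·22201

31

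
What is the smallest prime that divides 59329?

59329 is odd.
Digit sum 28, not divisible by 3.
Ends in 9: not divisible by 5.
7: 59329 = 7·8475 + 4
11: 59329 = 11·5393 + 6
13: 59329 = 13·4563 + 10
17: 59329 = 17·3489 + 16
19: 59329 = 19·3122 + 11
23: 59329 = 23·2579 + 12
29: 59329 = 29·2045 + 24
31: 59329 = 31·1913 + 26
37: 59329 = 37·1603 + 18
41: 59329 = 41·1447 + 2
43: 59329 = 43·1379 + 32
47: 59329 = 47·1262 + 15
53: 59329 = 53·1119 + 22
59: 59329 = 59·1005 + 34
61: 59329 = 61·972 + 37
67: 59329 = 67·885 + 34
71: 59329 = 71·835 + 44
73: 59329 = 73·812 + 53
79: 59329 = 79·751

79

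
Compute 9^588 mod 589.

140

9^1 ≡ 9 (mod 589)
9^2 ≡ 9^2 = 81 ≡ 81 (mod 589)
9^4 ≡ 81^2 = 6561 ≡ 82 (mod 589)
9^8 ≡ 82^2 = 6724 ≡ 245 (mod 589)
9^16 ≡ 245^2 = 60025 ≡ 536 (mod 589)
9^32 ≡ 536^2 = 287296 ≡ 453 (mod 589)
9^64 ≡ 453^2 = 205209 ≡ 237 (mod 589)
9^128 ≡ 237^2 = 56169 ≡ 214 (mod 589)
9^256 ≡ 214^2 = 45796 ≡ 443 (mod 589)
9^512 ≡ 443^2 = 196249 ≡ 112 (mod 589)
588 = 512 + 64 + 8 + 4 in binary powers of 2.
So 9^588 ≡ 112 · 237 · 245 · 82 ≡ 140 (mod 589).
Since 140 ≠ 1, base 9 is a Fermat witness: 589 is composite.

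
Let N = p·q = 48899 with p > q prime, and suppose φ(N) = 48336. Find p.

457

φ(n) = (p−1)(q−1) = n − (p+q) + 1, so p + q = 48899 − 48336 + 1 = 564.
p and q are the roots of t² − 564t + 48899 = 0.
Discriminant: 564² − 4·48899 = 318096 − 195596 = 122500; √122500 = 350.
q = (564 − 350)/2 = 107, p = (564 + 350)/2 = 457.
Check: 107 · 457 = 48899.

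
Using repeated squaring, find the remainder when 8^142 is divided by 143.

8^1 ≡ 8 (mod 143)
8^2 ≡ 8^2 = 64 ≡ 64 (mod 143)
8^4 ≡ 64^2 = 4096 ≡ 92 (mod 143)
8^8 ≡ 92^2 = 8464 ≡ 27 (mod 143)
8^16 ≡ 27^2 = 729 ≡ 14 (mod 143)
8^32 ≡ 14^2 = 196 ≡ 53 (mod 143)
8^64 ≡ 53^2 = 2809 ≡ 92 (mod 143)
8^128 ≡ 92^2 = 8464 ≡ 27 (mod 143)
142 = 128 + 8 + 4 + 2 in binary powers of 2.
So 8^142 ≡ 27 · 27 · 92 · 64 ≡ 64 (mod 143).
Since 64 ≠ 1, base 8 is a Fermat witness: 143 is composite.

64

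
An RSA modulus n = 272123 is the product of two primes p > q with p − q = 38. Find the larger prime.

Since p = q + 38, we have 272123 = q(q + 38), so q² + 38q − 272123 = 0.
Discriminant: 38² + 4·272123 = 1444 + 1088492 = 1089936; √1089936 = 1044.
q = (−38 + 1044)/2 = 503, and p = q + 38 = 541.
Check: 503 · 541 = 272123.

541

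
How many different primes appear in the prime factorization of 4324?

4324 = 2^2 · 1081
1081 = 23 · 47
4324 = 2^2 · 23 · 47, which has 3 distinct prime factors.

3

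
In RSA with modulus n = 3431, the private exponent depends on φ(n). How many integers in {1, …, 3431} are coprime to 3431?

Factor: 3431 = 47 · 73.
φ(3431) = (47−1) · (73−1) = 46 · 72 = 3312.

3312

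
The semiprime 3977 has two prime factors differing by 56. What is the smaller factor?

Since p = q + 56, we have 3977 = q(q + 56), so q² + 56q − 3977 = 0.
Discriminant: 56² + 4·3977 = 3136 + 15908 = 19044; √19044 = 138.
q = (−56 + 138)/2 = 41, and p = q + 56 = 97.
Check: 41 · 97 = 3977.

41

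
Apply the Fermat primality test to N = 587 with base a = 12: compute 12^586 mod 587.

1

12^1 ≡ 12 (mod 587)
12^2 ≡ 12^2 = 144 ≡ 144 (mod 587)
12^4 ≡ 144^2 = 20736 ≡ 191 (mod 587)
12^8 ≡ 191^2 = 36481 ≡ 87 (mod 587)
12^16 ≡ 87^2 = 7569 ≡ 525 (mod 587)
12^32 ≡ 525^2 = 275625 ≡ 322 (mod 587)
12^64 ≡ 322^2 = 103684 ≡ 372 (mod 587)
12^128 ≡ 372^2 = 138384 ≡ 439 (mod 587)
12^256 ≡ 439^2 = 192721 ≡ 185 (mod 587)
12^512 ≡ 185^2 = 34225 ≡ 179 (mod 587)
586 = 512 + 64 + 8 + 2 in binary powers of 2.
So 12^586 ≡ 179 · 372 · 87 · 144 ≡ 1 (mod 587).
Since the result is 1, base 12 gives no evidence that 587 is composite.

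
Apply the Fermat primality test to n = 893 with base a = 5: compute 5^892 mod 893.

5^1 ≡ 5 (mod 893)
5^2 ≡ 5^2 = 25 ≡ 25 (mod 893)
5^4 ≡ 25^2 = 625 ≡ 625 (mod 893)
5^8 ≡ 625^2 = 390625 ≡ 384 (mod 893)
5^16 ≡ 384^2 = 147456 ≡ 111 (mod 893)
5^32 ≡ 111^2 = 12321 ≡ 712 (mod 893)
5^64 ≡ 712^2 = 506944 ≡ 613 (mod 893)
5^128 ≡ 613^2 = 375769 ≡ 709 (mod 893)
5^256 ≡ 709^2 = 502681 ≡ 815 (mod 893)
5^512 ≡ 815^2 = 664225 ≡ 726 (mod 893)
892 = 512 + 256 + 64 + 32 + 16 + 8 + 4 in binary powers of 2.
So 5^892 ≡ 726 · 815 · 613 · 712 · 111 · 384 · 625 ≡ 613 (mod 893).
Since 613 ≠ 1, base 5 is a Fermat witness: 893 is composite.

613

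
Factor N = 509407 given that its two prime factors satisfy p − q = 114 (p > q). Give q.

Since p = q + 114, we have 509407 = q(q + 114), so q² + 114q − 509407 = 0.
Discriminant: 114² + 4·509407 = 12996 + 2037628 = 2050624; √2050624 = 1432.
q = (−114 + 1432)/2 = 659, and p = q + 114 = 773.
Check: 659 · 773 = 509407.

659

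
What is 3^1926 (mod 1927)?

237

3^1 ≡ 3 (mod 1927)
3^2 ≡ 3^2 = 9 ≡ 9 (mod 1927)
3^4 ≡ 9^2 = 81 ≡ 81 (mod 1927)
3^8 ≡ 81^2 = 6561 ≡ 780 (mod 1927)
3^16 ≡ 780^2 = 608400 ≡ 1395 (mod 1927)
3^32 ≡ 1395^2 = 1946025 ≡ 1682 (mod 1927)
3^64 ≡ 1682^2 = 2829124 ≡ 288 (mod 1927)
3^128 ≡ 288^2 = 82944 ≡ 83 (mod 1927)
3^256 ≡ 83^2 = 6889 ≡ 1108 (mod 1927)
3^512 ≡ 1108^2 = 1227664 ≡ 165 (mod 1927)
3^1024 ≡ 165^2 = 27225 ≡ 247 (mod 1927)
1926 = 1024 + 512 + 256 + 128 + 4 + 2 in binary powers of 2.
So 3^1926 ≡ 247 · 165 · 1108 · 83 · 81 · 9 ≡ 237 (mod 1927).
Since 237 ≠ 1, base 3 is a Fermat witness: 1927 is composite.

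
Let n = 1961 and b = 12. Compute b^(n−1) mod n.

12^1 ≡ 12 (mod 1961)
12^2 ≡ 12^2 = 144 ≡ 144 (mod 1961)
12^4 ≡ 144^2 = 20736 ≡ 1126 (mod 1961)
12^8 ≡ 1126^2 = 1267876 ≡ 1070 (mod 1961)
12^16 ≡ 1070^2 = 1144900 ≡ 1637 (mod 1961)
12^32 ≡ 1637^2 = 2679769 ≡ 1043 (mod 1961)
12^64 ≡ 1043^2 = 1087849 ≡ 1455 (mod 1961)
12^128 ≡ 1455^2 = 2117025 ≡ 1106 (mod 1961)
12^256 ≡ 1106^2 = 1223236 ≡ 1533 (mod 1961)
12^512 ≡ 1533^2 = 2350089 ≡ 811 (mod 1961)
12^1024 ≡ 811^2 = 657721 ≡ 786 (mod 1961)
1960 = 1024 + 512 + 256 + 128 + 32 + 8 in binary powers of 2.
So 12^1960 ≡ 786 · 811 · 1533 · 1106 · 1043 · 1070 ≡ 786 (mod 1961).
Since 786 ≠ 1, base 12 is a Fermat witness: 1961 is composite.

786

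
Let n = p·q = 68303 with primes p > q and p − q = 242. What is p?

Since p = q + 242, we have 68303 = q(q + 242), so q² + 242q − 68303 = 0.
Discriminant: 242² + 4·68303 = 58564 + 273212 = 331776; √331776 = 576.
q = (−242 + 576)/2 = 167, and p = q + 242 = 409.
Check: 167 · 409 = 68303.

409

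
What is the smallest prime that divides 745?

745 is odd.
Digit sum 16, not divisible by 3.
Ends in 5: divisible by 5.

5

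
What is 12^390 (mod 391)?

12^1 ≡ 12 (mod 391)
12^2 ≡ 12^2 = 144 ≡ 144 (mod 391)
12^4 ≡ 144^2 = 20736 ≡ 13 (mod 391)
12^8 ≡ 13^2 = 169 ≡ 169 (mod 391)
12^16 ≡ 169^2 = 28561 ≡ 18 (mod 391)
12^32 ≡ 18^2 = 324 ≡ 324 (mod 391)
12^64 ≡ 324^2 = 104976 ≡ 188 (mod 391)
12^128 ≡ 188^2 = 35344 ≡ 154 (mod 391)
12^256 ≡ 154^2 = 23716 ≡ 256 (mod 391)
390 = 256 + 128 + 4 + 2 in binary powers of 2.
So 12^390 ≡ 256 · 154 · 13 · 144 ≡ 87 (mod 391).
Since 87 ≠ 1, base 12 is a Fermat witness: 391 is composite.

87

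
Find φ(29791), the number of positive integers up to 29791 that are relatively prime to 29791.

28830

Factor: 29791 = 31^3.
φ(29791) = 31^2·(31−1) = 28830.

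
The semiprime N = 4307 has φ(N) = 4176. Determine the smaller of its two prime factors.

59

φ(n) = (p−1)(q−1) = n − (p+q) + 1, so p + q = 4307 − 4176 + 1 = 132.
p and q are the roots of t² − 132t + 4307 = 0.
Discriminant: 132² − 4·4307 = 17424 − 17228 = 196; √196 = 14.
q = (132 − 14)/2 = 59, p = (132 + 14)/2 = 73.
Check: 59 · 73 = 4307.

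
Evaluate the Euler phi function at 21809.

21504

Factor: 21809 = 113 · 193.
φ(21809) = (113−1) · (193−1) = 112 · 192 = 21504.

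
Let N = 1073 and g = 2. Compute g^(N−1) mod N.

604

2^1 ≡ 2 (mod 1073)
2^2 ≡ 2^2 = 4 ≡ 4 (mod 1073)
2^4 ≡ 4^2 = 16 ≡ 16 (mod 1073)
2^8 ≡ 16^2 = 256 ≡ 256 (mod 1073)
2^16 ≡ 256^2 = 65536 ≡ 83 (mod 1073)
2^32 ≡ 83^2 = 6889 ≡ 451 (mod 1073)
2^64 ≡ 451^2 = 203401 ≡ 604 (mod 1073)
2^128 ≡ 604^2 = 364816 ≡ 1069 (mod 1073)
2^256 ≡ 1069^2 = 1142761 ≡ 16 (mod 1073)
2^512 ≡ 16^2 = 256 ≡ 256 (mod 1073)
2^1024 ≡ 256^2 = 65536 ≡ 83 (mod 1073)
1072 = 1024 + 32 + 16 in binary powers of 2.
So 2^1072 ≡ 83 · 451 · 83 ≡ 604 (mod 1073).
Since 604 ≠ 1, base 2 is a Fermat witness: 1073 is composite.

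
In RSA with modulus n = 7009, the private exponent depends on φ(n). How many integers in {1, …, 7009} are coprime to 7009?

6804

Factor: 7009 = 43 · 163.
φ(7009) = (43−1) · (163−1) = 42 · 162 = 6804.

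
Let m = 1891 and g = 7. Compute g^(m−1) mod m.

1768

7^1 ≡ 7 (mod 1891)
7^2 ≡ 7^2 = 49 ≡ 49 (mod 1891)
7^4 ≡ 49^2 = 2401 ≡ 510 (mod 1891)
7^8 ≡ 510^2 = 260100 ≡ 1033 (mod 1891)
7^16 ≡ 1033^2 = 1067089 ≡ 565 (mod 1891)
7^32 ≡ 565^2 = 319225 ≡ 1537 (mod 1891)
7^64 ≡ 1537^2 = 2362369 ≡ 510 (mod 1891)
7^128 ≡ 510^2 = 260100 ≡ 1033 (mod 1891)
7^256 ≡ 1033^2 = 1067089 ≡ 565 (mod 1891)
7^512 ≡ 565^2 = 319225 ≡ 1537 (mod 1891)
7^1024 ≡ 1537^2 = 2362369 ≡ 510 (mod 1891)
1890 = 1024 + 512 + 256 + 64 + 32 + 2 in binary powers of 2.
So 7^1890 ≡ 510 · 1537 · 565 · 510 · 1537 · 49 ≡ 1768 (mod 1891).
Since 1768 ≠ 1, base 7 is a Fermat witness: 1891 is composite.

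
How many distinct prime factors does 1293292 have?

6

1293292 = 2^2 · 323323
323323 = 7 · 46189
46189 = 11 · 4199
4199 = 13 · 323
323 = 17 · 19
1293292 = 2^2 · 7 · 11 · 13 · 17 · 19, which has 6 distinct prime factors.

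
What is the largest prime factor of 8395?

73

8395 = 5 · 1679
1679 = 23 · 73
73 is prime.
So 8395 = 5 · 23 · 73; the largest prime factor is 73.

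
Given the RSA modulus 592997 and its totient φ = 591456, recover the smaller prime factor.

φ(n) = (p−1)(q−1) = n − (p+q) + 1, so p + q = 592997 − 591456 + 1 = 1542.
p and q are the roots of t² − 1542t + 592997 = 0.
Discriminant: 1542² − 4·592997 = 2377764 − 2371988 = 5776; √5776 = 76.
q = (1542 − 76)/2 = 733, p = (1542 + 76)/2 = 809.
Check: 733 · 809 = 592997.

733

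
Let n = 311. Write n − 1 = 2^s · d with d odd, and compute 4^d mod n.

1

311 − 1 = 310 = 2^1 · 155, so d = 155.
4^1 ≡ 4 (mod 311)
4^2 ≡ 4^2 = 16 ≡ 16 (mod 311)
4^4 ≡ 16^2 = 256 ≡ 256 (mod 311)
4^8 ≡ 256^2 = 65536 ≡ 226 (mod 311)
4^16 ≡ 226^2 = 51076 ≡ 72 (mod 311)
4^32 ≡ 72^2 = 5184 ≡ 208 (mod 311)
4^64 ≡ 208^2 = 43264 ≡ 35 (mod 311)
4^128 ≡ 35^2 = 1225 ≡ 292 (mod 311)
155 = 128 + 16 + 8 + 2 + 1 in binary powers of 2.
So 4^155 ≡ 292 · 72 · 226 · 16 · 4 ≡ 1 (mod 311).
Since 4^d ≡ 1 (mod 311), base 4 does not prove 311 composite.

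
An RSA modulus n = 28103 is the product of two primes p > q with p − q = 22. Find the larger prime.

179

Since p = q + 22, we have 28103 = q(q + 22), so q² + 22q − 28103 = 0.
Discriminant: 22² + 4·28103 = 484 + 112412 = 112896; √112896 = 336.
q = (−22 + 336)/2 = 157, and p = q + 22 = 179.
Check: 157 · 179 = 28103.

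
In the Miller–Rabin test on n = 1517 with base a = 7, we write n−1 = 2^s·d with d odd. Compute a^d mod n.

1265

1517 − 1 = 1516 = 2^2 · 379, so d = 379.
7^1 ≡ 7 (mod 1517)
7^2 ≡ 7^2 = 49 ≡ 49 (mod 1517)
7^4 ≡ 49^2 = 2401 ≡ 884 (mod 1517)
7^8 ≡ 884^2 = 781456 ≡ 201 (mod 1517)
7^16 ≡ 201^2 = 40401 ≡ 959 (mod 1517)
7^32 ≡ 959^2 = 919681 ≡ 379 (mod 1517)
7^64 ≡ 379^2 = 143641 ≡ 1043 (mod 1517)
7^128 ≡ 1043^2 = 1087849 ≡ 160 (mod 1517)
7^256 ≡ 160^2 = 25600 ≡ 1328 (mod 1517)
379 = 256 + 64 + 32 + 16 + 8 + 2 + 1 in binary powers of 2.
So 7^379 ≡ 1328 · 1043 · 379 · 959 · 201 · 49 · 7 ≡ 1265 (mod 1517).
Squaring chain: 1265 → 1307; never reaches −1, so base 7 is a Miller–Rabin witness that 1517 is composite.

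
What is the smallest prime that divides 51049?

71

51049 is odd.
Digit sum 19, not divisible by 3.
Ends in 9: not divisible by 5.
7: 51049 = 7·7292 + 5
11: 51049 = 11·4640 + 9
13: 51049 = 13·3926 + 11
17: 51049 = 17·3002 + 15
19: 51049 = 19·2686 + 15
23: 51049 = 23·2219 + 12
29: 51049 = 29·1760 + 9
31: 51049 = 31·1646 + 23
37: 51049 = 37·1379 + 26
41: 51049 = 41·1245 + 4
43: 51049 = 43·1187 + 8
47: 51049 = 47·1086 + 7
53: 51049 = 53·963 + 10
59: 51049 = 59·865 + 14
61: 51049 = 61·836 + 53
67: 51049 = 67·761 + 62
71: 51049 = 71·719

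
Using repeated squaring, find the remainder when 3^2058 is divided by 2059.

289

3^1 ≡ 3 (mod 2059)
3^2 ≡ 3^2 = 9 ≡ 9 (mod 2059)
3^4 ≡ 9^2 = 81 ≡ 81 (mod 2059)
3^8 ≡ 81^2 = 6561 ≡ 384 (mod 2059)
3^16 ≡ 384^2 = 147456 ≡ 1267 (mod 2059)
3^32 ≡ 1267^2 = 1605289 ≡ 1328 (mod 2059)
3^64 ≡ 1328^2 = 1763584 ≡ 1080 (mod 2059)
3^128 ≡ 1080^2 = 1166400 ≡ 1006 (mod 2059)
3^256 ≡ 1006^2 = 1012036 ≡ 1067 (mod 2059)
3^512 ≡ 1067^2 = 1138489 ≡ 1921 (mod 2059)
3^1024 ≡ 1921^2 = 3690241 ≡ 513 (mod 2059)
3^2048 ≡ 513^2 = 263169 ≡ 1676 (mod 2059)
2058 = 2048 + 8 + 2 in binary powers of 2.
So 3^2058 ≡ 1676 · 384 · 9 ≡ 289 (mod 2059).
Since 289 ≠ 1, base 3 is a Fermat witness: 2059 is composite.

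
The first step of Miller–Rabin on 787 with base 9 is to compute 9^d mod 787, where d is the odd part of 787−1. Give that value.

787 − 1 = 786 = 2^1 · 393, so d = 393.
9^1 ≡ 9 (mod 787)
9^2 ≡ 9^2 = 81 ≡ 81 (mod 787)
9^4 ≡ 81^2 = 6561 ≡ 265 (mod 787)
9^8 ≡ 265^2 = 70225 ≡ 182 (mod 787)
9^16 ≡ 182^2 = 33124 ≡ 70 (mod 787)
9^32 ≡ 70^2 = 4900 ≡ 178 (mod 787)
9^64 ≡ 178^2 = 31684 ≡ 204 (mod 787)
9^128 ≡ 204^2 = 41616 ≡ 692 (mod 787)
9^256 ≡ 692^2 = 478864 ≡ 368 (mod 787)
393 = 256 + 128 + 8 + 1 in binary powers of 2.
So 9^393 ≡ 368 · 692 · 182 · 9 ≡ 1 (mod 787).
Since 9^d ≡ 1 (mod 787), base 9 does not prove 787 composite.

1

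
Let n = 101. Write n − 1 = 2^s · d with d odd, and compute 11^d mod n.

10

101 − 1 = 100 = 2^2 · 25, so d = 25.
11^1 ≡ 11 (mod 101)
11^2 ≡ 11^2 = 121 ≡ 20 (mod 101)
11^4 ≡ 20^2 = 400 ≡ 97 (mod 101)
11^8 ≡ 97^2 = 9409 ≡ 16 (mod 101)
11^16 ≡ 16^2 = 256 ≡ 54 (mod 101)
25 = 16 + 8 + 1 in binary powers of 2.
So 11^25 ≡ 54 · 16 · 11 ≡ 10 (mod 101).
Squaring chain: 10 → 100; reaches −1, so base 11 does not prove 101 composite.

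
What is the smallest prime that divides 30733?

30733 is odd.
Digit sum 16, not divisible by 3.
Ends in 3: not divisible by 5.
7: 30733 = 7·4390 + 3
11: 30733 = 11·2793 + 10
13: 30733 = 13·2364 + 1
17: 30733 = 17·1807 + 14
19: 30733 = 19·1617 + 10
23: 30733 = 23·1336 + 5
29: 30733 = 29·1059 + 22
31: 30733 = 31·991 + 12
37: 30733 = 37·830 + 23
41: 30733 = 41·749 + 24
43: 30733 = 43·714 + 31
47: 30733 = 47·653 + 42
53: 30733 = 53·579 + 46
59: 30733 = 59·520 + 53
61: 30733 = 61·503 + 50
67: 30733 = 67·458 + 47
71: 30733 = 71·432 + 61
73: 30733 = 73·421

73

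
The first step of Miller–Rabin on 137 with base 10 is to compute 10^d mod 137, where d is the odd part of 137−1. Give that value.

10

137 − 1 = 136 = 2^3 · 17, so d = 17.
10^1 ≡ 10 (mod 137)
10^2 ≡ 10^2 = 100 ≡ 100 (mod 137)
10^4 ≡ 100^2 = 10000 ≡ 136 (mod 137)
10^8 ≡ 136^2 = 18496 ≡ 1 (mod 137)
10^16 ≡ 1^2 = 1 ≡ 1 (mod 137)
17 = 16 + 1 in binary powers of 2.
So 10^17 ≡ 1 · 10 ≡ 10 (mod 137).
Squaring chain: 10 → 100 → 136; reaches −1, so base 10 does not prove 137 composite.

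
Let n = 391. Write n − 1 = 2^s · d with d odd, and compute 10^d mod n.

320

391 − 1 = 390 = 2^1 · 195, so d = 195.
10^1 ≡ 10 (mod 391)
10^2 ≡ 10^2 = 100 ≡ 100 (mod 391)
10^4 ≡ 100^2 = 10000 ≡ 225 (mod 391)
10^8 ≡ 225^2 = 50625 ≡ 186 (mod 391)
10^16 ≡ 186^2 = 34596 ≡ 188 (mod 391)
10^32 ≡ 188^2 = 35344 ≡ 154 (mod 391)
10^64 ≡ 154^2 = 23716 ≡ 256 (mod 391)
10^128 ≡ 256^2 = 65536 ≡ 239 (mod 391)
195 = 128 + 64 + 2 + 1 in binary powers of 2.
So 10^195 ≡ 239 · 256 · 100 · 10 ≡ 320 (mod 391).
Squaring chain: 320; never reaches −1, so base 10 is a Miller–Rabin witness that 391 is composite.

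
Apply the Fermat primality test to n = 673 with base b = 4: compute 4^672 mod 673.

1

4^1 ≡ 4 (mod 673)
4^2 ≡ 4^2 = 16 ≡ 16 (mod 673)
4^4 ≡ 16^2 = 256 ≡ 256 (mod 673)
4^8 ≡ 256^2 = 65536 ≡ 255 (mod 673)
4^16 ≡ 255^2 = 65025 ≡ 417 (mod 673)
4^32 ≡ 417^2 = 173889 ≡ 255 (mod 673)
4^64 ≡ 255^2 = 65025 ≡ 417 (mod 673)
4^128 ≡ 417^2 = 173889 ≡ 255 (mod 673)
4^256 ≡ 255^2 = 65025 ≡ 417 (mod 673)
4^512 ≡ 417^2 = 173889 ≡ 255 (mod 673)
672 = 512 + 128 + 32 in binary powers of 2.
So 4^672 ≡ 255 · 255 · 255 ≡ 1 (mod 673).
Since the result is 1, base 4 gives no evidence that 673 is composite.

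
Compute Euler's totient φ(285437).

265680

Factor: 285437 = 19 · 83 · 181.
φ(285437) = (19−1) · (83−1) · (181−1) = 18 · 82 · 180 = 265680.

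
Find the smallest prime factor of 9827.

9827 is odd.
Digit sum 26, not divisible by 3.
Ends in 7: not divisible by 5.
7: 9827 = 7·1403 + 6
11: 9827 = 11·893 + 4
13: 9827 = 13·755 + 12
17: 9827 = 17·578 + 1
19: 9827 = 19·517 + 4
23: 9827 = 23·427 + 6
29: 9827 = 29·338 + 25
31: 9827 = 31·317

31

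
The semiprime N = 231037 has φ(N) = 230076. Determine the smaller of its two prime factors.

463

φ(n) = (p−1)(q−1) = n − (p+q) + 1, so p + q = 231037 − 230076 + 1 = 962.
p and q are the roots of t² − 962t + 231037 = 0.
Discriminant: 962² − 4·231037 = 925444 − 924148 = 1296; √1296 = 36.
q = (962 − 36)/2 = 463, p = (962 + 36)/2 = 499.
Check: 463 · 499 = 231037.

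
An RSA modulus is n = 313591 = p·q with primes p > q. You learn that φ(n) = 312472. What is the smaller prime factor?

557

φ(n) = (p−1)(q−1) = n − (p+q) + 1, so p + q = 313591 − 312472 + 1 = 1120.
p and q are the roots of t² − 1120t + 313591 = 0.
Discriminant: 1120² − 4·313591 = 1254400 − 1254364 = 36; √36 = 6.
q = (1120 − 6)/2 = 557, p = (1120 + 6)/2 = 563.
Check: 557 · 563 = 313591.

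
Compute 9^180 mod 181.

9^1 ≡ 9 (mod 181)
9^2 ≡ 9^2 = 81 ≡ 81 (mod 181)
9^4 ≡ 81^2 = 6561 ≡ 45 (mod 181)
9^8 ≡ 45^2 = 2025 ≡ 34 (mod 181)
9^16 ≡ 34^2 = 1156 ≡ 70 (mod 181)
9^32 ≡ 70^2 = 4900 ≡ 13 (mod 181)
9^64 ≡ 13^2 = 169 ≡ 169 (mod 181)
9^128 ≡ 169^2 = 28561 ≡ 144 (mod 181)
180 = 128 + 32 + 16 + 4 in binary powers of 2.
So 9^180 ≡ 144 · 13 · 70 · 45 ≡ 1 (mod 181).
Since the result is 1, base 9 gives no evidence that 181 is composite.

1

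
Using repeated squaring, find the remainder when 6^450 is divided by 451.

155

6^1 ≡ 6 (mod 451)
6^2 ≡ 6^2 = 36 ≡ 36 (mod 451)
6^4 ≡ 36^2 = 1296 ≡ 394 (mod 451)
6^8 ≡ 394^2 = 155236 ≡ 92 (mod 451)
6^16 ≡ 92^2 = 8464 ≡ 346 (mod 451)
6^32 ≡ 346^2 = 119716 ≡ 201 (mod 451)
6^64 ≡ 201^2 = 40401 ≡ 262 (mod 451)
6^128 ≡ 262^2 = 68644 ≡ 92 (mod 451)
6^256 ≡ 92^2 = 8464 ≡ 346 (mod 451)
450 = 256 + 128 + 64 + 2 in binary powers of 2.
So 6^450 ≡ 346 · 92 · 262 · 36 ≡ 155 (mod 451).
Since 155 ≠ 1, base 6 is a Fermat witness: 451 is composite.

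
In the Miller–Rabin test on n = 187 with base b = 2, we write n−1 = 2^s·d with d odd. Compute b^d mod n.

151

187 − 1 = 186 = 2^1 · 93, so d = 93.
2^1 ≡ 2 (mod 187)
2^2 ≡ 2^2 = 4 ≡ 4 (mod 187)
2^4 ≡ 4^2 = 16 ≡ 16 (mod 187)
2^8 ≡ 16^2 = 256 ≡ 69 (mod 187)
2^16 ≡ 69^2 = 4761 ≡ 86 (mod 187)
2^32 ≡ 86^2 = 7396 ≡ 103 (mod 187)
2^64 ≡ 103^2 = 10609 ≡ 137 (mod 187)
93 = 64 + 16 + 8 + 4 + 1 in binary powers of 2.
So 2^93 ≡ 137 · 86 · 69 · 16 · 2 ≡ 151 (mod 187).
Squaring chain: 151; never reaches −1, so base 2 is a Miller–Rabin witness that 187 is composite.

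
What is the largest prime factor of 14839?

71

14839 = 11 · 1349
1349 = 19 · 71
71 is prime.
So 14839 = 11 · 19 · 71; the largest prime factor is 71.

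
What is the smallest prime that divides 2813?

2813 is odd.
Digit sum 14, not divisible by 3.
Ends in 3: not divisible by 5.
7: 2813 = 7·401 + 6
11: 2813 = 11·255 + 8
13: 2813 = 13·216 + 5
17: 2813 = 17·165 + 8
19: 2813 = 19·148 + 1
23: 2813 = 23·122 + 7
29: 2813 = 29·97

29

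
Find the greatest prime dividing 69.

23

69 = 3 · 23
23 is prime.
So 69 = 3 · 23; the largest prime factor is 23.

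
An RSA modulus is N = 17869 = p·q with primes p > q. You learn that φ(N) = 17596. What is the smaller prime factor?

107

φ(n) = (p−1)(q−1) = n − (p+q) + 1, so p + q = 17869 − 17596 + 1 = 274.
p and q are the roots of t² − 274t + 17869 = 0.
Discriminant: 274² − 4·17869 = 75076 − 71476 = 3600; √3600 = 60.
q = (274 − 60)/2 = 107, p = (274 + 60)/2 = 167.
Check: 107 · 167 = 17869.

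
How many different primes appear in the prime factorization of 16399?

2

16399 = 23^2 · 31
16399 = 23^2 · 31, which has 2 distinct prime factors.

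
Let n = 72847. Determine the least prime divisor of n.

72847 is odd.
Digit sum 28, not divisible by 3.
Ends in 7: not divisible by 5.
7: 72847 = 7·10406 + 5
11: 72847 = 11·6622 + 5
13: 72847 = 13·5603 + 8
17: 72847 = 17·4285 + 2
19: 72847 = 19·3834 + 1
23: 72847 = 23·3167 + 6
29: 72847 = 29·2511 + 28
31: 72847 = 31·2349 + 28
37: 72847 = 37·1968 + 31
41: 72847 = 41·1776 + 31
43: 72847 = 43·1694 + 5
47: 72847 = 47·1549 + 44
53: 72847 = 53·1374 + 25
59: 72847 = 59·1234 + 41
61: 72847 = 61·1194 + 13
67: 72847 = 67·1087 + 18
71: 72847 = 71·1026 + 1
73: 72847 = 73·997 + 66
79: 72847 = 79·922 + 9
83: 72847 = 83·877 + 56
89: 72847 = 89·818 + 45
97: 72847 = 97·751

97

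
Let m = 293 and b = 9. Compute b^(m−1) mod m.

1

9^1 ≡ 9 (mod 293)
9^2 ≡ 9^2 = 81 ≡ 81 (mod 293)
9^4 ≡ 81^2 = 6561 ≡ 115 (mod 293)
9^8 ≡ 115^2 = 13225 ≡ 40 (mod 293)
9^16 ≡ 40^2 = 1600 ≡ 135 (mod 293)
9^32 ≡ 135^2 = 18225 ≡ 59 (mod 293)
9^64 ≡ 59^2 = 3481 ≡ 258 (mod 293)
9^128 ≡ 258^2 = 66564 ≡ 53 (mod 293)
9^256 ≡ 53^2 = 2809 ≡ 172 (mod 293)
292 = 256 + 32 + 4 in binary powers of 2.
So 9^292 ≡ 172 · 59 · 115 ≡ 1 (mod 293).
Since the result is 1, base 9 gives no evidence that 293 is composite.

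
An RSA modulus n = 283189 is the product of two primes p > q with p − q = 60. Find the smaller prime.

503

Since p = q + 60, we have 283189 = q(q + 60), so q² + 60q − 283189 = 0.
Discriminant: 60² + 4·283189 = 3600 + 1132756 = 1136356; √1136356 = 1066.
q = (−60 + 1066)/2 = 503, and p = q + 60 = 563.
Check: 503 · 563 = 283189.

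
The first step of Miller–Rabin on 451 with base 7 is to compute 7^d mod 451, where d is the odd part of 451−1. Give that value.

451 − 1 = 450 = 2^1 · 225, so d = 225.
7^1 ≡ 7 (mod 451)
7^2 ≡ 7^2 = 49 ≡ 49 (mod 451)
7^4 ≡ 49^2 = 2401 ≡ 146 (mod 451)
7^8 ≡ 146^2 = 21316 ≡ 119 (mod 451)
7^16 ≡ 119^2 = 14161 ≡ 180 (mod 451)
7^32 ≡ 180^2 = 32400 ≡ 379 (mod 451)
7^64 ≡ 379^2 = 143641 ≡ 223 (mod 451)
7^128 ≡ 223^2 = 49729 ≡ 119 (mod 451)
225 = 128 + 64 + 32 + 1 in binary powers of 2.
So 7^225 ≡ 119 · 223 · 379 · 7 ≡ 208 (mod 451).
Squaring chain: 208; never reaches −1, so base 7 is a Miller–Rabin witness that 451 is composite.

208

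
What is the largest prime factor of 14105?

31

14105 = 5 · 2821
2821 = 7 · 403
403 = 13 · 31
31 is prime.
So 14105 = 5 · 7 · 13 · 31; the largest prime factor is 31.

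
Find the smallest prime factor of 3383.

17

3383 is odd.
Digit sum 17, not divisible by 3.
Ends in 3: not divisible by 5.
7: 3383 = 7·483 + 2
11: 3383 = 11·307 + 6
13: 3383 = 13·260 + 3
17: 3383 = 17·199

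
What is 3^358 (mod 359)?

1

3^1 ≡ 3 (mod 359)
3^2 ≡ 3^2 = 9 ≡ 9 (mod 359)
3^4 ≡ 9^2 = 81 ≡ 81 (mod 359)
3^8 ≡ 81^2 = 6561 ≡ 99 (mod 359)
3^16 ≡ 99^2 = 9801 ≡ 108 (mod 359)
3^32 ≡ 108^2 = 11664 ≡ 176 (mod 359)
3^64 ≡ 176^2 = 30976 ≡ 102 (mod 359)
3^128 ≡ 102^2 = 10404 ≡ 352 (mod 359)
3^256 ≡ 352^2 = 123904 ≡ 49 (mod 359)
358 = 256 + 64 + 32 + 4 + 2 in binary powers of 2.
So 3^358 ≡ 49 · 102 · 176 · 81 · 9 ≡ 1 (mod 359).
Since the result is 1, base 3 gives no evidence that 359 is composite.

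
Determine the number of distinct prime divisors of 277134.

6

277134 = 2 · 138567
138567 = 3 · 46189
46189 = 11 · 4199
4199 = 13 · 323
323 = 17 · 19
277134 = 2 · 3 · 11 · 13 · 17 · 19, which has 6 distinct prime factors.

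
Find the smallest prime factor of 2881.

43

2881 is odd.
Digit sum 19, not divisible by 3.
Ends in 1: not divisible by 5.
7: 2881 = 7·411 + 4
11: 2881 = 11·261 + 10
13: 2881 = 13·221 + 8
17: 2881 = 17·169 + 8
19: 2881 = 19·151 + 12
23: 2881 = 23·125 + 6
29: 2881 = 29·99 + 10
31: 2881 = 31·92 + 29
37: 2881 = 37·77 + 32
41: 2881 = 41·70 + 11
43: 2881 = 43·67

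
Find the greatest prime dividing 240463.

97

240463 = 37 · 6499
6499 = 67 · 97
97 is prime.
So 240463 = 37 · 67 · 97; the largest prime factor is 97.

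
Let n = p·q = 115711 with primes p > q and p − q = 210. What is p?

461

Since p = q + 210, we have 115711 = q(q + 210), so q² + 210q − 115711 = 0.
Discriminant: 210² + 4·115711 = 44100 + 462844 = 506944; √506944 = 712.
q = (−210 + 712)/2 = 251, and p = q + 210 = 461.
Check: 251 · 461 = 115711.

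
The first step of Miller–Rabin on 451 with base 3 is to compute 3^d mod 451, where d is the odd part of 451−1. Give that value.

451 − 1 = 450 = 2^1 · 225, so d = 225.
3^1 ≡ 3 (mod 451)
3^2 ≡ 3^2 = 9 ≡ 9 (mod 451)
3^4 ≡ 9^2 = 81 ≡ 81 (mod 451)
3^8 ≡ 81^2 = 6561 ≡ 247 (mod 451)
3^16 ≡ 247^2 = 61009 ≡ 124 (mod 451)
3^32 ≡ 124^2 = 15376 ≡ 42 (mod 451)
3^64 ≡ 42^2 = 1764 ≡ 411 (mod 451)
3^128 ≡ 411^2 = 168921 ≡ 247 (mod 451)
225 = 128 + 64 + 32 + 1 in binary powers of 2.
So 3^225 ≡ 247 · 411 · 42 · 3 ≡ 331 (mod 451).
Squaring chain: 331; never reaches −1, so base 3 is a Miller–Rabin witness that 451 is composite.

331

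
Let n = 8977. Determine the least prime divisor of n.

8977 is odd.
Digit sum 31, not divisible by 3.
Ends in 7: not divisible by 5.
7: 8977 = 7·1282 + 3
11: 8977 = 11·816 + 1
13: 8977 = 13·690 + 7
17: 8977 = 17·528 + 1
19: 8977 = 19·472 + 9
23: 8977 = 23·390 + 7
29: 8977 = 29·309 + 16
31: 8977 = 31·289 + 18
37: 8977 = 37·242 + 23
41: 8977 = 41·218 + 39
43: 8977 = 43·208 + 33
47: 8977 = 47·191

47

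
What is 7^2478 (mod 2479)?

528

7^1 ≡ 7 (mod 2479)
7^2 ≡ 7^2 = 49 ≡ 49 (mod 2479)
7^4 ≡ 49^2 = 2401 ≡ 2401 (mod 2479)
7^8 ≡ 2401^2 = 5764801 ≡ 1126 (mod 2479)
7^16 ≡ 1126^2 = 1267876 ≡ 1107 (mod 2479)
7^32 ≡ 1107^2 = 1225449 ≡ 823 (mod 2479)
7^64 ≡ 823^2 = 677329 ≡ 562 (mod 2479)
7^128 ≡ 562^2 = 315844 ≡ 1011 (mod 2479)
7^256 ≡ 1011^2 = 1022121 ≡ 773 (mod 2479)
7^512 ≡ 773^2 = 597529 ≡ 90 (mod 2479)
7^1024 ≡ 90^2 = 8100 ≡ 663 (mod 2479)
7^2048 ≡ 663^2 = 439569 ≡ 786 (mod 2479)
2478 = 2048 + 256 + 128 + 32 + 8 + 4 + 2 in binary powers of 2.
So 7^2478 ≡ 786 · 773 · 1011 · 823 · 1126 · 2401 · 49 ≡ 528 (mod 2479).
Since 528 ≠ 1, base 7 is a Fermat witness: 2479 is composite.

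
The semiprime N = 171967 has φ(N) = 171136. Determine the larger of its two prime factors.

φ(n) = (p−1)(q−1) = n − (p+q) + 1, so p + q = 171967 − 171136 + 1 = 832.
p and q are the roots of t² − 832t + 171967 = 0.
Discriminant: 832² − 4·171967 = 692224 − 687868 = 4356; √4356 = 66.
q = (832 − 66)/2 = 383, p = (832 + 66)/2 = 449.
Check: 383 · 449 = 171967.

449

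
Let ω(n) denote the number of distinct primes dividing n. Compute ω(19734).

5

19734 = 2 · 9867
9867 = 3 · 3289
3289 = 11 · 299
299 = 13 · 23
19734 = 2 · 3 · 11 · 13 · 23, which has 5 distinct prime factors.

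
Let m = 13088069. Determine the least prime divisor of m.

71

13088069 is odd.
Digit sum 35, not divisible by 3.
Ends in 9: not divisible by 5.
7: 13088069 = 7·1869724 + 1
11: 13088069 = 11·1189824 + 5
13: 13088069 = 13·1006774 + 7
17: 13088069 = 17·769886 + 7
19: 13088069 = 19·688845 + 14
23: 13088069 = 23·569046 + 11
29: 13088069 = 29·451312 + 21
31: 13088069 = 31·422195 + 24
37: 13088069 = 37·353731 + 22
41: 13088069 = 41·319221 + 8
43: 13088069 = 43·304373 + 30
47: 13088069 = 47·278469 + 26
53: 13088069 = 53·246944 + 37
59: 13088069 = 59·221831 + 40
61: 13088069 = 61·214558 + 31
67: 13088069 = 67·195344 + 21
71: 13088069 = 71·184339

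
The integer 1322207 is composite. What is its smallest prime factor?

43

1322207 is odd.
Digit sum 17, not divisible by 3.
Ends in 7: not divisible by 5.
7: 1322207 = 7·188886 + 5
11: 1322207 = 11·120200 + 7
13: 1322207 = 13·101708 + 3
17: 1322207 = 17·77776 + 15
19: 1322207 = 19·69589 + 16
23: 1322207 = 23·57487 + 6
29: 1322207 = 29·45593 + 10
31: 1322207 = 31·42651 + 26
37: 1322207 = 37·35735 + 12
41: 1322207 = 41·32248 + 39
43: 1322207 = 43·30749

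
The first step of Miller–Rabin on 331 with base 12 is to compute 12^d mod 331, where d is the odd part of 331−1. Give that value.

330

331 − 1 = 330 = 2^1 · 165, so d = 165.
12^1 ≡ 12 (mod 331)
12^2 ≡ 12^2 = 144 ≡ 144 (mod 331)
12^4 ≡ 144^2 = 20736 ≡ 214 (mod 331)
12^8 ≡ 214^2 = 45796 ≡ 118 (mod 331)
12^16 ≡ 118^2 = 13924 ≡ 22 (mod 331)
12^32 ≡ 22^2 = 484 ≡ 153 (mod 331)
12^64 ≡ 153^2 = 23409 ≡ 239 (mod 331)
12^128 ≡ 239^2 = 57121 ≡ 189 (mod 331)
165 = 128 + 32 + 4 + 1 in binary powers of 2.
So 12^165 ≡ 189 · 153 · 214 · 12 ≡ 330 (mod 331).
Since 12^d ≡ 330 (mod 331), base 12 does not prove 331 composite.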